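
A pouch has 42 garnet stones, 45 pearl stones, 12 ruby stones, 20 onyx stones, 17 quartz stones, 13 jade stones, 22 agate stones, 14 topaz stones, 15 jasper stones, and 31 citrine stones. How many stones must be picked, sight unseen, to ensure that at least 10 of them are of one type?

An adversary could hand out at most 9 stones per type: 9 + 9 + 9 + 9 + 9 + 9 + 9 + 9 + 9 + 9 = 90 stones and still no type has 10.
One more stone lands in a type already at 9, so 91 draws are enough and 90 are not.

91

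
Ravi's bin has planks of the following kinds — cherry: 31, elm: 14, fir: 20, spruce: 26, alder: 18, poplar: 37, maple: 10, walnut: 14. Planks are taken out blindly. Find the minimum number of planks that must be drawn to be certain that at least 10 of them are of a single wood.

73

An adversary could hand out at most 9 planks per wood: 9 + 9 + 9 + 9 + 9 + 9 + 9 + 9 = 72 planks and still no wood has 10.
One more plank lands in a wood already at 9, so 73 draws are enough and 72 are not.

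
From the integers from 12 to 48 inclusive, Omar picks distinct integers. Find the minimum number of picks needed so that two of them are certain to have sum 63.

21

Group the elements by complementary pair {x, 63−x}: {15,48}, {16,47}, {17,46}, …, giving 17 two-element pairs and 3 integers whose partner 63−x falls outside [12,48].
Treating each of those 20 groups as a pigeonhole, one can pick one integer per group — 20 integers — with no two summing to 63.
The 21st integer lands in an occupied pair, forcing a sum of 63.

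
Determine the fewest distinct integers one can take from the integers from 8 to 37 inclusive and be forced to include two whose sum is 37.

20

Group the elements by complementary pair {x, 37−x}: {8,29}, {9,28}, {10,27}, …, giving 11 two-element pairs and 8 integers whose partner 37−x falls outside [8,37].
By pigeonhole, treating each of those 19 groups as a pigeonhole, one can pick one integer per group — 19 integers — with no two summing to 37.
The 20th integer lands in an occupied pair, forcing a sum of 37.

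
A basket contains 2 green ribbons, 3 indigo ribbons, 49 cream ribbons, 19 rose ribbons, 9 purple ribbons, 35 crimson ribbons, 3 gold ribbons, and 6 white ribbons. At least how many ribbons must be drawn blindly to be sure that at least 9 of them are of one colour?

Put each drawn ribbon into a box by colour. The largest draw with every box below 9 takes min(count, 8) from each colour; colours with fewer than 8 contribute all they have.
Σ min(cᵢ, 8) = 2 + 3 + 8 + 8 + 8 + 8 + 3 + 6 = 46.
Draw number 46 + 1 = 47 must push one box to 9.

47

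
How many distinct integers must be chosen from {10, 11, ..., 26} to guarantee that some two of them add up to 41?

Two chosen integers sum to 41 exactly when both halves of some pair {x, 41−x} with 15 ≤ x ≤ 41−x ≤ 26 are chosen — 6 such pairs.
The remaining 5 elements (those with no distinct partner in range) can never complete a 41-sum, so the worst case takes all of them and one from each pair: 5 + 6 = 11.
The 12th integer has to be the second member of some pair, so 11 + 1 = 12.

12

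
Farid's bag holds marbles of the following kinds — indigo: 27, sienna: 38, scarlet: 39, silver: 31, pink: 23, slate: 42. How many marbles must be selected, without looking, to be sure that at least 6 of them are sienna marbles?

168

In the worst case for collecting sienna marbles, every non-sienna marble comes out first.
There are 27 + 39 + 31 + 23 + 42 = 162 non-sienna marbles altogether.
After those, each further marble must be sienna, so 162 + 6 = 168 draws guarantee 6 sienna marbles.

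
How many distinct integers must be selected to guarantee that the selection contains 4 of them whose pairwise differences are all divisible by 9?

28

Integers whose pairwise differences are multiples of 9 are exactly those sharing a remainder mod 9. The 9 residue classes mod 9 are the pigeonholes.
With 27 integers one could put 3 in each residue class and have no class reach 4.
The 28th integer pushes some class to 4, so 9·3 + 1 = 28.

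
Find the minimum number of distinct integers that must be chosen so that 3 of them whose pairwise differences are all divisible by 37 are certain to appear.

Integers whose pairwise differences are multiples of 37 are exactly those sharing a remainder mod 37. Pigeonhole: the 37 residue classes mod 37 are the pigeonholes.
With 74 integers one could put 2 in each residue class and have no class reach 3.
The 75th integer pushes some class to 3, so 37·2 + 1 = 75.

75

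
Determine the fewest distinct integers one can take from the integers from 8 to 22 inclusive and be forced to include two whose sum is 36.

A set avoiding the sum 36 can contain at most one of each pair {x, 36−x}, plus the 7 elements whose complement lies outside the range or equal to its own complement.
The integers 8, …, 18 (11 of them) are such a set: any two sum to at least 8+9 = 17 and at most 17+18 = 35 < 36.
Pigeonhole: any 12th integer completes one of the 4 pairs, so 12 choices force a sum of 36.

12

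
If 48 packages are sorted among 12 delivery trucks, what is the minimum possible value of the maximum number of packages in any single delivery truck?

4

The 12 delivery trucks are the holes and the 48 packages are the pigeons.
If every delivery truck held at most 3 packages, the total would be at most 12 × 3 = 36, which is less than 48.
So some delivery truck holds at least ⌈48/12⌉ = 4 packages.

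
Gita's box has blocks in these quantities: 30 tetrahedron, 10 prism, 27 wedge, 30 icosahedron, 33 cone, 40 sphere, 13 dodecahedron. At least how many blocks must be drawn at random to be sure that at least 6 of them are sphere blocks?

In the worst case for collecting sphere blocks, every non-sphere block comes out first.
There are 30 + 10 + 27 + 30 + 33 + 13 = 143 non-sphere blocks altogether.
After those, each further block must be sphere, so 143 + 6 = 149 draws guarantee 6 sphere blocks.

149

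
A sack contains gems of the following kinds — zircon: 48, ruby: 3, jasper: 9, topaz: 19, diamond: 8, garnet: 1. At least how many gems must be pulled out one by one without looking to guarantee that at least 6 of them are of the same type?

An adversary could hand out at most 5 gems per type (ruby, garnet run out sooner): 5 + 3 + 5 + 5 + 5 + 1 = 24 gems and still no type has 6.
One more gem lands in a type already at 5, so 25 draws are enough and 24 are not.

25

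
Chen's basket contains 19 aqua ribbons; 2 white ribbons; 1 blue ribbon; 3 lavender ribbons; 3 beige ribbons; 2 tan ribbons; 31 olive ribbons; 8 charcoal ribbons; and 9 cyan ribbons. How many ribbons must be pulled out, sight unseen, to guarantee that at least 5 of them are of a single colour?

28

By pigeonhole, put each drawn ribbon into a box by colour. The largest draw with every box below 5 takes min(count, 4) from each colour; colours with fewer than 4 contribute all they have.
Σ min(cᵢ, 4) = 4 + 2 + 1 + 3 + 3 + 2 + 4 + 4 + 4 = 27.
Draw number 27 + 1 = 28 must push one box to 5.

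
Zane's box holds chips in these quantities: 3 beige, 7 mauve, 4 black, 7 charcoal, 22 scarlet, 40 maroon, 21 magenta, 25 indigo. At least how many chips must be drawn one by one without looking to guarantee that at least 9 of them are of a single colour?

54

By the pigeonhole principle, the 8 colours are the holes; the chips drawn are the pigeons.
To avoid 9 of any one colour, the worst case takes at most 8 of each colour, or every chip of a colour that has fewer than 8.
That gives 3 + 7 + 4 + 7 + 8 + 8 + 8 + 8 = 53 chips with no colour reaching 9.
The next chip forces some colour to 9, so 53 + 1 = 54.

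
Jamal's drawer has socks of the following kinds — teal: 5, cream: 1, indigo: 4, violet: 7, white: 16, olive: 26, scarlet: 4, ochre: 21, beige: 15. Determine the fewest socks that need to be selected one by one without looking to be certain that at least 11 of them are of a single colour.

By the pigeonhole principle, the 9 colours are the holes; the socks drawn are the pigeons.
To avoid 11 of any one colour, the worst case takes at most 10 of each colour, or every sock of a colour that has fewer than 10.
That gives 5 + 1 + 4 + 7 + 10 + 10 + 4 + 10 + 10 = 61 socks with no colour reaching 11.
The next sock forces some colour to 11, so 61 + 1 = 62.

62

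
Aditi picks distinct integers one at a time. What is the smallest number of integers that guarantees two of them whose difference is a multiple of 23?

24

Integers whose pairwise differences are multiples of 23 are exactly those sharing a remainder mod 23. By pigeonhole, the 23 residue classes mod 23 are the pigeonholes.
With 23 integers one could put 1 in each residue class and have no class reach 2.
The 24th integer pushes some class to 2, so 23·1 + 1 = 24.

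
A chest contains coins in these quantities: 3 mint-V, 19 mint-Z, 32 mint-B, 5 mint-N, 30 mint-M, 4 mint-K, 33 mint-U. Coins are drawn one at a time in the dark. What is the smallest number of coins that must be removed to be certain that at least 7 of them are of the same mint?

The 7 mints are the holes; the coins drawn are the pigeons.
To avoid 7 of any one mint, the worst case takes at most 6 of each mint, or every coin of a mint that has fewer than 6.
That gives 3 + 6 + 6 + 5 + 6 + 4 + 6 = 36 coins with no mint reaching 7.
The next coin forces some mint to 7, so 36 + 1 = 37.

37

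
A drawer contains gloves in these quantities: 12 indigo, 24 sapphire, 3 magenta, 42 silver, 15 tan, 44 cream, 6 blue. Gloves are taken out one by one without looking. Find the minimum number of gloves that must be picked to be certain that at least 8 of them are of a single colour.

An adversary could hand out at most 7 gloves per colour (magenta, blue run out sooner): 7 + 7 + 3 + 7 + 7 + 7 + 6 = 44 gloves and still no colour has 8.
One more glove lands in a colour already at 7, so 45 draws are enough and 44 are not.

45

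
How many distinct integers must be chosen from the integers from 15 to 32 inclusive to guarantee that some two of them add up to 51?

A set avoiding the sum 51 can contain at most one of each pair {x, 51−x}, plus the 4 elements whose complement lies outside the range.
The integers 15, …, 25 (11 of them) are such a set: any two sum to at least 15+16 = 31 and at most 24+25 = 49 < 51.
Any 12th integer completes one of the 7 pairs, so 12 choices force a sum of 51.

12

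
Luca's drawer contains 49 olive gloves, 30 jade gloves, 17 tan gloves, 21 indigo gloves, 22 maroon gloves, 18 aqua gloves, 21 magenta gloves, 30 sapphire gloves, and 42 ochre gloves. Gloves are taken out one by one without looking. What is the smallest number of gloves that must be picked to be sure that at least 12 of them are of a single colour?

By pigeonhole, put each drawn glove into a box by colour. The largest draw with every box below 12 takes min(count, 11) from each colour.
Σ min(cᵢ, 11) = 11 + 11 + 11 + 11 + 11 + 11 + 11 + 11 + 11 = 99.
Draw number 99 + 1 = 100 must push one box to 12.

100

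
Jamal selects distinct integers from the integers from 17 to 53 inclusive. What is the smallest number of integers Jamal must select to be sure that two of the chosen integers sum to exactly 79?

24

A set avoiding the sum 79 can contain at most one of each pair {x, 79−x}, plus the 9 elements whose complement lies outside the range.
The integers 17, …, 39 (23 of them) are such a set: any two sum to at least 17+18 = 35 and at most 38+39 = 77 < 79.
By pigeonhole, any 24th integer completes one of the 14 pairs, so 24 choices force a sum of 79.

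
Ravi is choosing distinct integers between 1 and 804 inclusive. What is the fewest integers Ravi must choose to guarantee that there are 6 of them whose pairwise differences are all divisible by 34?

Integers whose pairwise differences are multiples of 34 are exactly those sharing a remainder mod 34. By pigeonhole, the 34 residue classes mod 34 are the pigeonholes.
With 170 integers one could put 5 in each residue class and have no class reach 6.
The 171st integer pushes some class to 6, so 34·5 + 1 = 171.

171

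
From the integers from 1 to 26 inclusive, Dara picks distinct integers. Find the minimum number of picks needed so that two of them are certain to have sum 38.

A set avoiding the sum 38 can contain at most one of each pair {x, 38−x}, plus the 12 elements whose complement lies outside the range or equal to its own complement.
The integers 1, …, 19 (19 of them) are such a set: any two sum to at least 1+2 = 3 and at most 18+19 = 37 < 38.
Pigeonhole: any 20th integer completes one of the 7 pairs, so 20 choices force a sum of 38.

20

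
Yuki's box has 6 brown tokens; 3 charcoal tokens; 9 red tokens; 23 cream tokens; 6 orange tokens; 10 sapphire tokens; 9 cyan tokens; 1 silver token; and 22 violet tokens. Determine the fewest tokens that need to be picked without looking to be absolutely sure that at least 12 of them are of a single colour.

Put each drawn token into a box by colour. The largest draw with every box below 12 takes min(count, 11) from each colour; colours with fewer than 11 contribute all they have.
Σ min(cᵢ, 11) = 6 + 3 + 9 + 11 + 6 + 10 + 9 + 1 + 11 = 66.
Draw number 66 + 1 = 67 must push one box to 12.

67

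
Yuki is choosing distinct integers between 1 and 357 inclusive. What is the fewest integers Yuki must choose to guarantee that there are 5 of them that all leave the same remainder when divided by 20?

81

The 20 residue classes mod 20 are the pigeonholes.
With 80 integers one could put 4 in each residue class and have no class reach 5.
The 81st integer pushes some class to 5, so 20·4 + 1 = 81.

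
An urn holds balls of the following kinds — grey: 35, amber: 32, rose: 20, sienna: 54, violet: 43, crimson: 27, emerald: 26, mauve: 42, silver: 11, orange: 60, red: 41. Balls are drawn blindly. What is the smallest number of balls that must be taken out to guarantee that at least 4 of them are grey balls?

360

In the worst case for collecting grey balls, every non-grey ball comes out first.
There are 32 + 20 + 54 + 43 + 27 + 26 + 42 + 11 + 60 + 41 = 356 non-grey balls altogether.
After those, each further ball must be grey, so 356 + 4 = 360 draws guarantee 4 grey balls.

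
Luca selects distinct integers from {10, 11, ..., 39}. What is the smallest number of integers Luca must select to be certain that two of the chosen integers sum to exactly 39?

Group the elements by complementary pair {x, 39−x}: {10,29}, {11,28}, {12,27}, …, giving 10 two-element pairs and 10 integers whose partner 39−x falls outside [10,39].
Treating each of those 20 groups as a pigeonhole, one can pick one integer per group — 20 integers — with no two summing to 39.
The 21st integer lands in an occupied pair, forcing a sum of 39.

21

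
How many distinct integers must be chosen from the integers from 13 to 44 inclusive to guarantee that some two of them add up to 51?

20

Two chosen integers sum to 51 exactly when both halves of some pair {x, 51−x} with 13 ≤ x ≤ 51−x ≤ 38 are chosen — 13 such pairs.
The remaining 6 elements (those with no distinct partner in range) can never complete a 51-sum, so the worst case takes all of them and one from each pair: 6 + 13 = 19.
The 20th integer has to be the second member of some pair, so 19 + 1 = 20.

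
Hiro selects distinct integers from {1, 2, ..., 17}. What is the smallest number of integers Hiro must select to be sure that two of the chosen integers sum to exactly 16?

Two chosen integers sum to 16 exactly when both halves of some pair {x, 16−x} with 1 ≤ x ≤ 16−x ≤ 15 are chosen — 7 such pairs.
The remaining 3 elements (those with no distinct partner in range) can never complete a 16-sum, so the worst case takes all of them and one from each pair: 3 + 7 = 10.
Pigeonhole: the 11th integer has to be the second member of some pair, so 10 + 1 = 11.

11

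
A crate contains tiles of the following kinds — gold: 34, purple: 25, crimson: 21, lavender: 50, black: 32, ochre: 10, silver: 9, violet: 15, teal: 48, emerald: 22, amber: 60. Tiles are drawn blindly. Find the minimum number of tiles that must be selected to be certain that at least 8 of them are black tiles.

302

In the worst case for collecting black tiles, every non-black tile comes out first.
There are 34 + 25 + 21 + 50 + 10 + 9 + 15 + 48 + 22 + 60 = 294 non-black tiles altogether.
After those, each further tile must be black, so 294 + 8 = 302 draws guarantee 8 black tiles.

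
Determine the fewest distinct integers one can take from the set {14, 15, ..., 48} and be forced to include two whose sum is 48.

Group the elements by complementary pair {x, 48−x}: {14,34}, {15,33}, {16,32}, …, giving 10 two-element pairs, the single value 24 (it cannot pair with itself since the integers are distinct), and 14 integers whose partner 48−x falls outside [14,48].
Treating each of those 25 groups as a pigeonhole, one can pick one integer per group — 25 integers — with no two summing to 48.
The 26th integer lands in an occupied pair, forcing a sum of 48.

26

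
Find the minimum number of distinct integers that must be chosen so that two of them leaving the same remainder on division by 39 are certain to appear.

Pigeonhole: the 39 residue classes mod 39 are the pigeonholes.
With 39 integers one could put 1 in each residue class and have no class reach 2.
The 40th integer pushes some class to 2, so 39·1 + 1 = 40.

40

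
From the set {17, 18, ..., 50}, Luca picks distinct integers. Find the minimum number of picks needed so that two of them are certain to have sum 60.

22

Two chosen integers sum to 60 exactly when both halves of some pair {x, 60−x} with 17 ≤ x ≤ 60−x ≤ 43 are chosen — 13 such pairs.
The remaining 8 elements (those with no distinct partner in range) can never complete a 60-sum, so the worst case takes all of them and one from each pair: 8 + 13 = 21.
By pigeonhole, the 22nd integer has to be the second member of some pair, so 21 + 1 = 22.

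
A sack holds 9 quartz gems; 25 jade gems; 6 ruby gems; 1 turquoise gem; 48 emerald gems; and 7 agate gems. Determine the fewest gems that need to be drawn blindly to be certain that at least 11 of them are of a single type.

44

Pigeonhole: the 6 types are the holes; the gems drawn are the pigeons.
To avoid 11 of any one type, the worst case takes at most 10 of each type, or every gem of a type that has fewer than 10.
That gives 9 + 10 + 6 + 1 + 10 + 7 = 43 gems with no type reaching 11.
The next gem forces some type to 11, so 43 + 1 = 44.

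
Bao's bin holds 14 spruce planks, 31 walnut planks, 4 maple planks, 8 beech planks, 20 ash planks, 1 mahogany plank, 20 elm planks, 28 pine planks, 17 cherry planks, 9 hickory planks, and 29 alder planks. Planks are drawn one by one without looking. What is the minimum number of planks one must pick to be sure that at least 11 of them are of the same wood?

By the pigeonhole principle, put each drawn plank into a box by wood. The largest draw with every box below 11 takes min(count, 10) from each wood; woods with fewer than 10 contribute all they have.
Σ min(cᵢ, 10) = 10 + 10 + 4 + 8 + 10 + 1 + 10 + 10 + 10 + 9 + 10 = 92.
Draw number 92 + 1 = 93 must push one box to 11.

93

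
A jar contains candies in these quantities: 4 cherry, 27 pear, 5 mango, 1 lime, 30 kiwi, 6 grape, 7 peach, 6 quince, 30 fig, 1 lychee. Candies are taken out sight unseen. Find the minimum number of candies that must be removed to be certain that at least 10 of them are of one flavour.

An adversary could hand out at most 9 candies per flavour (7 flavours run out sooner): 4 + 9 + 5 + 1 + 9 + 6 + 7 + 6 + 9 + 1 = 57 candies and still no flavour has 10.
By pigeonhole, one more candy lands in a flavour already at 9, so 58 draws are enough and 57 are not.

58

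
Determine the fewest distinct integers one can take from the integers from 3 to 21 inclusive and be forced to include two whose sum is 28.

13

A set avoiding the sum 28 can contain at most one of each pair {x, 28−x}, plus the 5 elements whose complement lies outside the range or equal to its own complement.
The integers 3, …, 14 (12 of them) are such a set: any two sum to at least 3+4 = 7 and at most 13+14 = 27 < 28.
Any 13th integer completes one of the 7 pairs, so 13 choices force a sum of 28.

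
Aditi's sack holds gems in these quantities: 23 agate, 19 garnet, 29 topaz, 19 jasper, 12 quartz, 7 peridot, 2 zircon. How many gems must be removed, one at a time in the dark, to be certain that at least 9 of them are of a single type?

50

An adversary could hand out at most 8 gems per type (peridot, zircon run out sooner): 8 + 8 + 8 + 8 + 8 + 7 + 2 = 49 gems and still no type has 9.
One more gem lands in a type already at 8, so 50 draws are enough and 49 are not.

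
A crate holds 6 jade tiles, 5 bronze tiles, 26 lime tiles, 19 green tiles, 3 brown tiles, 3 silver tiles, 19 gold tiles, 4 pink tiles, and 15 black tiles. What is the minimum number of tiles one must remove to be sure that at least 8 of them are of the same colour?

An adversary could hand out at most 7 tiles per colour (5 colours run out sooner): 6 + 5 + 7 + 7 + 3 + 3 + 7 + 4 + 7 = 49 tiles and still no colour has 8.
One more tile lands in a colour already at 7, so 50 draws are enough and 49 are not.

50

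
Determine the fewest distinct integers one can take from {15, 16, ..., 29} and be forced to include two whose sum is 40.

Two chosen integers sum to 40 exactly when both halves of some pair {x, 40−x} with 15 ≤ x ≤ 40−x ≤ 25 are chosen — 5 such pairs.
The remaining 5 elements (those with no distinct partner in range) can never complete a 40-sum, so the worst case takes all of them and one from each pair: 5 + 5 = 10.
The 11th integer has to be the second member of some pair, so 10 + 1 = 11.

11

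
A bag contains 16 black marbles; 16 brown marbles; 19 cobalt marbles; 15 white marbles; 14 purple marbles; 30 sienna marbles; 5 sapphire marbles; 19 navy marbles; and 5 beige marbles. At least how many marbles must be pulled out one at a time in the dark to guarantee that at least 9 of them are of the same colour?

67

By the pigeonhole principle, put each drawn marble into a box by colour. The largest draw with every box below 9 takes min(count, 8) from each colour; colours with fewer than 8 contribute all they have.
Σ min(cᵢ, 8) = 8 + 8 + 8 + 8 + 8 + 8 + 5 + 8 + 5 = 66.
Draw number 66 + 1 = 67 must push one box to 9.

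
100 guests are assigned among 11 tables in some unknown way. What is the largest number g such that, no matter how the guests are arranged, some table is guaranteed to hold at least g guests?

By the pigeonhole principle, the 11 tables are the holes and the 100 guests are the pigeons.
If every table held at most 9 guests, the total would be at most 11 × 9 = 99, which is less than 100.
So some table holds at least ⌈100/11⌉ = 10 guests.

10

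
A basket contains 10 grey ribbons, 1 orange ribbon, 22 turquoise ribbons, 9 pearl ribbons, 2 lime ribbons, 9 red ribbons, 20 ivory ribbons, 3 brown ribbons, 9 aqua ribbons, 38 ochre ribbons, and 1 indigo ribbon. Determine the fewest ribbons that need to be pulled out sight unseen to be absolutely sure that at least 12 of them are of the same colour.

78

Pigeonhole: the 11 colours are the holes; the ribbons drawn are the pigeons.
To avoid 12 of any one colour, the worst case takes at most 11 of each colour, or every ribbon of a colour that has fewer than 11.
That gives 10 + 1 + 11 + 9 + 2 + 9 + 11 + 3 + 9 + 11 + 1 = 77 ribbons with no colour reaching 12.
The next ribbon forces some colour to 12, so 77 + 1 = 78.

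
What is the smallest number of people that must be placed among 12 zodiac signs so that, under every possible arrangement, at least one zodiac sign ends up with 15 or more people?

With 168 people one could put exactly 14 in each of the 12 zodiac signs, and no zodiac sign would reach 15.
One more person must land in a zodiac sign that already has 14, giving it 15.
So 12 × 14 + 1 = 169 people are required.

169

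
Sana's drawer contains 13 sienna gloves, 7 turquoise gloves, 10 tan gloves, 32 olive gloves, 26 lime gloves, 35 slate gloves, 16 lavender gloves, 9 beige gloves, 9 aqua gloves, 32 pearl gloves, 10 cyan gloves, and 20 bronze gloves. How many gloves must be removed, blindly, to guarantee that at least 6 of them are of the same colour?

61

By pigeonhole, put each drawn glove into a box by colour. The largest draw with every box below 6 takes min(count, 5) from each colour.
Σ min(cᵢ, 5) = 5 + 5 + 5 + 5 + 5 + 5 + 5 + 5 + 5 + 5 + 5 + 5 = 60.
Draw number 60 + 1 = 61 must push one box to 6.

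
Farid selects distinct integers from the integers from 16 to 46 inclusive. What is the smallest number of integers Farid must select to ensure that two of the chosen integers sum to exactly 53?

Two chosen integers sum to 53 exactly when both halves of some pair {x, 53−x} with 16 ≤ x ≤ 53−x ≤ 37 are chosen — 11 such pairs.
The remaining 9 elements (those with no distinct partner in range) can never complete a 53-sum, so the worst case takes all of them and one from each pair: 9 + 11 = 20.
The 21st integer has to be the second member of some pair, so 20 + 1 = 21.

21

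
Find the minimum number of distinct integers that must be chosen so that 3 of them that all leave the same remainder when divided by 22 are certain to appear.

The 22 residue classes mod 22 are the pigeonholes.
With 44 integers one could put 2 in each residue class and have no class reach 3.
The 45th integer pushes some class to 3, so 22·2 + 1 = 45.

45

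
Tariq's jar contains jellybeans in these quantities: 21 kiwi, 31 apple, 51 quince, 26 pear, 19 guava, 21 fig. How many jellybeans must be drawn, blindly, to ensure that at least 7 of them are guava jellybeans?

In the worst case for collecting guava jellybeans, every non-guava jellybean comes out first.
There are 21 + 31 + 51 + 26 + 21 = 150 non-guava jellybeans altogether.
After those, each further jellybean must be guava, so 150 + 7 = 157 draws guarantee 7 guava jellybeans.

157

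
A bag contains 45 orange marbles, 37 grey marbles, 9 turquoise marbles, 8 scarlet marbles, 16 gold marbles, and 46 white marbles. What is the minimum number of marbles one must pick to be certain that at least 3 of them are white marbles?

118

In the worst case for collecting white marbles, every non-white marble comes out first.
There are 45 + 37 + 9 + 8 + 16 = 115 non-white marbles altogether.
After those, each further marble must be white, so 115 + 3 = 118 draws guarantee 3 white marbles.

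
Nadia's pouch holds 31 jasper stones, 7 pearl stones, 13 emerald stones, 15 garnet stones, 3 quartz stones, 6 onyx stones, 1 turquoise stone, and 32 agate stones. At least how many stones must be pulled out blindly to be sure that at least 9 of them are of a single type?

50

An adversary could hand out at most 8 stones per type (4 types run out sooner): 8 + 7 + 8 + 8 + 3 + 6 + 1 + 8 = 49 stones and still no type has 9.
By the pigeonhole principle, one more stone lands in a type already at 8, so 50 draws are enough and 49 are not.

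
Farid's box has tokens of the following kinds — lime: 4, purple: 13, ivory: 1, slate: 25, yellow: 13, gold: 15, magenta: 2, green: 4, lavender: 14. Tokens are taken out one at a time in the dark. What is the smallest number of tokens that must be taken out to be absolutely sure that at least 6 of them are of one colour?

An adversary could hand out at most 5 tokens per colour (4 colours run out sooner): 4 + 5 + 1 + 5 + 5 + 5 + 2 + 4 + 5 = 36 tokens and still no colour has 6.
By the pigeonhole principle, one more token lands in a colour already at 5, so 37 draws are enough and 36 are not.

37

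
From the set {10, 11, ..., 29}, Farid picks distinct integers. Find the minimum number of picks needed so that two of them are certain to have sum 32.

Two chosen integers sum to 32 exactly when both halves of some pair {x, 32−x} with 10 ≤ x ≤ 32−x ≤ 22 are chosen — 6 such pairs.
The remaining 8 elements (those with no distinct partner in range) can never complete a 32-sum, so the worst case takes all of them and one from each pair: 8 + 6 = 14.
By pigeonhole, the 15th integer has to be the second member of some pair, so 14 + 1 = 15.

15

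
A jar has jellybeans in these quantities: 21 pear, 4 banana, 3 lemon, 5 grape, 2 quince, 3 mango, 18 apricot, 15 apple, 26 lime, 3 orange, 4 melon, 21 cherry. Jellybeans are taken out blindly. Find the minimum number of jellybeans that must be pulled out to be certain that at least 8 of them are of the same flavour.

An adversary could hand out at most 7 jellybeans per flavour (7 flavours run out sooner): 7 + 4 + 3 + 5 + 2 + 3 + 7 + 7 + 7 + 3 + 4 + 7 = 59 jellybeans and still no flavour has 8.
Pigeonhole: one more jellybean lands in a flavour already at 7, so 60 draws are enough and 59 are not.

60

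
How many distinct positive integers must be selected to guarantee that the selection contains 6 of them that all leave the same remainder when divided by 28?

141

The 28 residue classes mod 28 are the pigeonholes.
With 140 integers one could put 5 in each residue class and have no class reach 6.
The 141st integer pushes some class to 6, so 28·5 + 1 = 141.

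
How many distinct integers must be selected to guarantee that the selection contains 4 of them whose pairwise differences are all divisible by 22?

Integers whose pairwise differences are multiples of 22 are exactly those sharing a remainder mod 22. By the pigeonhole principle, the 22 residue classes mod 22 are the pigeonholes.
With 66 integers one could put 3 in each residue class and have no class reach 4.
The 67th integer pushes some class to 4, so 22·3 + 1 = 67.

67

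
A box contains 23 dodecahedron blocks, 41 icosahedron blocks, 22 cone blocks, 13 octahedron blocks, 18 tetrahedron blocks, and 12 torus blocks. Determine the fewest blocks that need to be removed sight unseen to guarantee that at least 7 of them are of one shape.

37

An adversary could hand out at most 6 blocks per shape: 6 + 6 + 6 + 6 + 6 + 6 = 36 blocks and still no shape has 7.
One more block lands in a shape already at 6, so 37 draws are enough and 36 are not.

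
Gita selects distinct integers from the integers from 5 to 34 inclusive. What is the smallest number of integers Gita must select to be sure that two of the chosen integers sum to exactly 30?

A set avoiding the sum 30 can contain at most one of each pair {x, 30−x}, plus the 10 elements whose complement lies outside the range or equal to its own complement.
The integers 15, …, 34 (20 of them) are such a set: any two sum to at least 15+16 = 31 > 30.
By pigeonhole, any 21st integer completes one of the 10 pairs, so 21 choices force a sum of 30.

21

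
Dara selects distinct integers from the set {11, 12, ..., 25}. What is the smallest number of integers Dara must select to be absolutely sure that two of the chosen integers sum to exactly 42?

12

Group the elements by complementary pair {x, 42−x}: {17,25}, {18,24}, {19,23}, …, giving 4 two-element pairs, the single value 21 (it cannot pair with itself since the integers are distinct), and 6 integers whose partner 42−x falls outside [11,25].
By the pigeonhole principle, treating each of those 11 groups as a pigeonhole, one can pick one integer per group — 11 integers — with no two summing to 42.
The 12th integer lands in an occupied pair, forcing a sum of 42.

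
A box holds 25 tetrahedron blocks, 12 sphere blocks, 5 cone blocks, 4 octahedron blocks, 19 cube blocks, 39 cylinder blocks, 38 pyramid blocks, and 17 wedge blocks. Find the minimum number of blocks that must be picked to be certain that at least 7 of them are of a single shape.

46

Pigeonhole: the 8 shapes are the holes; the blocks drawn are the pigeons.
To avoid 7 of any one shape, the worst case takes at most 6 of each shape, or every block of a shape that has fewer than 6.
That gives 6 + 6 + 5 + 4 + 6 + 6 + 6 + 6 = 45 blocks with no shape reaching 7.
The next block forces some shape to 7, so 45 + 1 = 46.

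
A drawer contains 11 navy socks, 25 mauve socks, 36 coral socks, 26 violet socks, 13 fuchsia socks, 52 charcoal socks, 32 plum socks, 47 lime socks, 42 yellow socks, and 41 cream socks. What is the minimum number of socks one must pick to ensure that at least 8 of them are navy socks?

322

In the worst case for collecting navy socks, every non-navy sock comes out first.
There are 25 + 36 + 26 + 13 + 52 + 32 + 47 + 42 + 41 = 314 non-navy socks altogether.
After those, each further sock must be navy, so 314 + 8 = 322 draws guarantee 8 navy socks.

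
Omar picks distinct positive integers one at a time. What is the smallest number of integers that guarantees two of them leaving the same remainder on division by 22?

The 22 residue classes mod 22 are the pigeonholes.
With 22 integers one could put 1 in each residue class and have no class reach 2.
The 23rd integer pushes some class to 2, so 22·1 + 1 = 23.

23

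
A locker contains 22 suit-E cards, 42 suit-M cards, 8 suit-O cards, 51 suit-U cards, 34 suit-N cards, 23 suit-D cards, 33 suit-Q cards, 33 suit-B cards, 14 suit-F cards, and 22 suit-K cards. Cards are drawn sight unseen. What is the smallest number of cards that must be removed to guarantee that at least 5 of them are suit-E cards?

In the worst case for collecting suit-E cards, every non-suit-E card comes out first.
There are 42 + 8 + 51 + 34 + 23 + 33 + 33 + 14 + 22 = 260 non-suit-E cards altogether.
After those, each further card must be suit-E, so 260 + 5 = 265 draws guarantee 5 suit-E cards.

265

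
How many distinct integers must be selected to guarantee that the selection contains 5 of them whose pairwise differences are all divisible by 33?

Integers whose pairwise differences are multiples of 33 are exactly those sharing a remainder mod 33. By pigeonhole, the 33 residue classes mod 33 are the pigeonholes.
With 132 integers one could put 4 in each residue class and have no class reach 5.
The 133rd integer pushes some class to 5, so 33·4 + 1 = 133.

133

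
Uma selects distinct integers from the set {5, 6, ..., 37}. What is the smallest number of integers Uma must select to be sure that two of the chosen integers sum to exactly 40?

A set avoiding the sum 40 can contain at most one of each pair {x, 40−x}, plus the 3 elements whose complement lies outside the range or equal to its own complement.
The integers 20, …, 37 (18 of them) are such a set: any two sum to at least 20+21 = 41 > 40.
By pigeonhole, any 19th integer completes one of the 15 pairs, so 19 choices force a sum of 40.

19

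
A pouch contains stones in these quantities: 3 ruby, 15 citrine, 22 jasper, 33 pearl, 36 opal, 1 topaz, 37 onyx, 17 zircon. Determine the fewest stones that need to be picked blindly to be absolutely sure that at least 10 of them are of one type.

59

An adversary could hand out at most 9 stones per type (ruby, topaz run out sooner): 3 + 9 + 9 + 9 + 9 + 1 + 9 + 9 = 58 stones and still no type has 10.
One more stone lands in a type already at 9, so 59 draws are enough and 58 are not.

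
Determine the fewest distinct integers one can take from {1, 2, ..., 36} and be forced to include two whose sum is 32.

A set avoiding the sum 32 can contain at most one of each pair {x, 32−x}, plus the 6 elements whose complement lies outside the range or equal to its own complement.
The integers 16, …, 36 (21 of them) are such a set: any two sum to at least 16+17 = 33 > 32.
By pigeonhole, any 22nd integer completes one of the 15 pairs, so 22 choices force a sum of 32.

22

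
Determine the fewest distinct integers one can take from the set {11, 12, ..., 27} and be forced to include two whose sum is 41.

11

Two chosen integers sum to 41 exactly when both halves of some pair {x, 41−x} with 14 ≤ x ≤ 41−x ≤ 27 are chosen — 7 such pairs.
The remaining 3 elements (those with no distinct partner in range) can never complete a 41-sum, so the worst case takes all of them and one from each pair: 3 + 7 = 10.
By the pigeonhole principle, the 11th integer has to be the second member of some pair, so 10 + 1 = 11.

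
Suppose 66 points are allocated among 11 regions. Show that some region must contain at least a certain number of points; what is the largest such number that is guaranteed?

By pigeonhole, the 11 regions are the holes and the 66 points are the pigeons.
If every region held at most 5 points, the total would be at most 11 × 5 = 55, which is less than 66.
So some region holds at least ⌈66/11⌉ = 6 points.

6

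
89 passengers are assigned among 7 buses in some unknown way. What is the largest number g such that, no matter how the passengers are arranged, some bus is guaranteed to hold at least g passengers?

13

The 7 buses are the holes and the 89 passengers are the pigeons.
If every bus held at most 12 passengers, the total would be at most 7 × 12 = 84, which is less than 89.
So some bus holds at least ⌈89/7⌉ = 13 passengers.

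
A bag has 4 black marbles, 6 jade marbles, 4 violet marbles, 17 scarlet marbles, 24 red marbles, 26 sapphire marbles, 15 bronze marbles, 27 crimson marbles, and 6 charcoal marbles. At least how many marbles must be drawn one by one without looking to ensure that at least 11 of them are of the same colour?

An adversary could hand out at most 10 marbles per colour (4 colours run out sooner): 4 + 6 + 4 + 10 + 10 + 10 + 10 + 10 + 6 = 70 marbles and still no colour has 11.
One more marble lands in a colour already at 10, so 71 draws are enough and 70 are not.

71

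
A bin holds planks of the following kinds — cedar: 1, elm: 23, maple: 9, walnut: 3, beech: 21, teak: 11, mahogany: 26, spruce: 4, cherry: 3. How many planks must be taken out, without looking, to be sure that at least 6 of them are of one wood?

37

By pigeonhole, put each drawn plank into a box by wood. The largest draw with every box below 6 takes min(count, 5) from each wood; woods with fewer than 5 contribute all they have.
Σ min(cᵢ, 5) = 1 + 5 + 5 + 3 + 5 + 5 + 5 + 4 + 3 = 36.
Draw number 36 + 1 = 37 must push one box to 6.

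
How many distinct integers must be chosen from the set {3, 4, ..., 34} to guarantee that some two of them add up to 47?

Group the elements by complementary pair {x, 47−x}: {13,34}, {14,33}, {15,32}, …, giving 11 two-element pairs and 10 integers whose partner 47−x falls outside [3,34].
Treating each of those 21 groups as a pigeonhole, one can pick one integer per group — 21 integers — with no two summing to 47.
The 22nd integer lands in an occupied pair, forcing a sum of 47.

22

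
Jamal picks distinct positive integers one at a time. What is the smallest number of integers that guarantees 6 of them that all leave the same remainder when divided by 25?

By pigeonhole, the 25 residue classes mod 25 are the pigeonholes.
With 125 integers one could put 5 in each residue class and have no class reach 6.
The 126th integer pushes some class to 6, so 25·5 + 1 = 126.

126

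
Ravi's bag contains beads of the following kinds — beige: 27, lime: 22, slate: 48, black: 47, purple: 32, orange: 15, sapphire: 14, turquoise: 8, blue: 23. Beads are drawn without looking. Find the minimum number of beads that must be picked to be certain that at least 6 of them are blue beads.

219

In the worst case for collecting blue beads, every non-blue bead comes out first.
There are 27 + 22 + 48 + 47 + 32 + 15 + 14 + 8 = 213 non-blue beads altogether.
After those, each further bead must be blue, so 213 + 6 = 219 draws guarantee 6 blue beads.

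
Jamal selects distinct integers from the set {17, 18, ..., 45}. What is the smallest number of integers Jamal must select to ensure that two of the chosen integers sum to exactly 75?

Two chosen integers sum to 75 exactly when both halves of some pair {x, 75−x} with 30 ≤ x ≤ 75−x ≤ 45 are chosen — 8 such pairs.
The remaining 13 elements (those with no distinct partner in range) can never complete a 75-sum, so the worst case takes all of them and one from each pair: 13 + 8 = 21.
The 22nd integer has to be the second member of some pair, so 21 + 1 = 22.

22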